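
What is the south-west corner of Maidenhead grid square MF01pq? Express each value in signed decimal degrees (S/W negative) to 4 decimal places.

-38.3333, 61.2500

Field M=12, F=5: +12·20° lon, +5·10° lat → SW at lon 60°, lat -40°.
Square 0, 1: +0·2° lon, +1·1° lat → SW at lon 60°, lat -39°.
Subsquare p=15, q=16: +15·0.0833333° lon, +16·0.0416667° lat → SW at lon 61.25°, lat -38.3333°.
latitude -38.3333, longitude 61.2500.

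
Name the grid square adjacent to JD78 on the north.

Latitude square 8; +1 → 9.
The longitude characters are unchanged.

JD79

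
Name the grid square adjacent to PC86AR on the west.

PC76xr

Longitude subsquare a = 0; −1 → -1, wraps to 23 = x, carry into square.
Longitude square 8; −1 → 7.
The latitude characters are unchanged.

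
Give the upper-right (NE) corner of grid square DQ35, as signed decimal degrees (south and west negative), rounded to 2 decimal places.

76.00, -112.00

Field D=3, Q=16: +3·20° lon, +16·10° lat → SW at lon -120°, lat 70°.
Square 3, 5: +3·2° lon, +5·1° lat → SW at lon -114°, lat 75°.
Cell spans 2° lon × 1° lat. NE corner is SW corner plus one full cell.
latitude 76.00, longitude -112.00.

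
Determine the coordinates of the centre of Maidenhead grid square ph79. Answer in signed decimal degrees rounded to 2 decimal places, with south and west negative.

-10.50, 135.00

Field P=15, H=7: +15·20° lon, +7·10° lat → SW at lon 120°, lat -20°.
Square 7, 9: +7·2° lon, +9·1° lat → SW at lon 134°, lat -11°.
Cell spans 2° lon × 1° lat. Centre is SW corner plus half of each.
latitude -10.50, longitude 135.00.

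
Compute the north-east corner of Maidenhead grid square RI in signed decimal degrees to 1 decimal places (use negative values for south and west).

0.0, 180.0

Field R=17, I=8: +17·20° lon, +8·10° lat → SW at lon 160°, lat -10°.
Cell spans 20° lon × 10° lat. NE corner is SW corner plus one full cell.
latitude 0.0, longitude 180.0.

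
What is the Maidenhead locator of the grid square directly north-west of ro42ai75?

Longitude extended square 7; −1 → 6.
Latitude extended square 5; +1 → 6.

RO42ai66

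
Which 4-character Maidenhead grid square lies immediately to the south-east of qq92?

Longitude square 9; +1 → 10, wraps to 0, carry into field.
Longitude field Q = 16; +1 → 17 = R.
Latitude square 2; −1 → 1.

RQ01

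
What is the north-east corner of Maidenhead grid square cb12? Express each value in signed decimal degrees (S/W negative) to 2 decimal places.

Field C=2, B=1: +2·20° lon, +1·10° lat → SW at lon -140°, lat -80°.
Square 1, 2: +1·2° lon, +2·1° lat → SW at lon -138°, lat -78°.
Cell spans 2° lon × 1° lat. NE corner is SW corner plus one full cell.
latitude -77.00, longitude -136.00.

-77.00, -136.00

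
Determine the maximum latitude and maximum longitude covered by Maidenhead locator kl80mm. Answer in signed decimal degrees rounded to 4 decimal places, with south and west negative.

Field K=10, L=11: +10·20° lon, +11·10° lat → SW at lon 20°, lat 20°.
Square 8, 0: +8·2° lon, +0·1° lat → SW at lon 36°, lat 20°.
Subsquare m=12, m=12: +12·0.0833333° lon, +12·0.0416667° lat → SW at lon 37°, lat 20.5°.
Cell spans 0.0833333° lon × 0.0416667° lat. NE corner is SW corner plus one full cell.
latitude 20.5417, longitude 37.0833.

20.5417, 37.0833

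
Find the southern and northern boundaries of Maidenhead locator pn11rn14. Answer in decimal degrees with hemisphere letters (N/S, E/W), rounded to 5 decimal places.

41.55833° N, 41.56250° N

Field P=15, N=13: +15·20° lon, +13·10° lat → SW at lon 120°, lat 40°.
Square 1, 1: +1·2° lon, +1·1° lat → SW at lon 122°, lat 41°.
Subsquare r=17, n=13: +17·0.0833333° lon, +13·0.0416667° lat → SW at lon 123.417°, lat 41.5417°.
Extended square 1, 4: +1·0.00833333° lon, +4·0.00416667° lat → SW at lon 123.425°, lat 41.5583°.
Cell spans 0.00833333° lon × 0.00416667° lat.
south 41.55833° N, north 41.56250° N.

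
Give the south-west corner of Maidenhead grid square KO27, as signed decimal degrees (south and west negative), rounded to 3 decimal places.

Field K=10, O=14: +10·20° lon, +14·10° lat → SW at lon 20°, lat 50°.
Square 2, 7: +2·2° lon, +7·1° lat → SW at lon 24°, lat 57°.
latitude 57.000, longitude 24.000.

57.000, 24.000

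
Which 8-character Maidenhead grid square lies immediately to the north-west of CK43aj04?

Longitude extended square 0; −1 → -1, wraps to 9, carry into subsquare.
Longitude subsquare a = 0; −1 → -1, wraps to 23 = x, carry into square.
Longitude square 4; −1 → 3.
Latitude extended square 4; +1 → 5.

CK33xj95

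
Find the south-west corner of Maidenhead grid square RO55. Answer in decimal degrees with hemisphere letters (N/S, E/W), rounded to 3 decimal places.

55.000° N, 170.000° E

Field R=17, O=14: +17·20° lon, +14·10° lat → SW at lon 160°, lat 50°.
Square 5, 5: +5·2° lon, +5·1° lat → SW at lon 170°, lat 55°.
latitude 55.000° N, longitude 170.000° E.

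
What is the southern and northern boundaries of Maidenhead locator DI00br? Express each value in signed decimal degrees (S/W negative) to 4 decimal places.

-9.2917, -9.2500

Field D=3, I=8: +3·20° lon, +8·10° lat → SW at lon -120°, lat -10°.
Square 0, 0: +0·2° lon, +0·1° lat → SW at lon -120°, lat -10°.
Subsquare b=1, r=17: +1·0.0833333° lon, +17·0.0416667° lat → SW at lon -119.917°, lat -9.29167°.
Cell spans 0.0833333° lon × 0.0416667° lat.
south -9.2917, north -9.2500.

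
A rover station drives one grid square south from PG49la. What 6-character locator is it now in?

PG48lx

Latitude subsquare a = 0; −1 → -1, wraps to 23 = x, carry into square.
Latitude square 9; −1 → 8.
The longitude characters are unchanged.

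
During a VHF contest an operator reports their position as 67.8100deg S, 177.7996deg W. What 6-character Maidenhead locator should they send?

AC12ce

Offset from 180°W / 90°S: lon 2.2004°, lat 22.1900°.
Field: lon ⌊2.2004/20⌋ = 0 → A; lat ⌊22.1900/10⌋ = 2 → C.
Square: lon ⌊2.2004/2⌋ = 1; lat ⌊2.1900/1⌋ = 2.
Subsquare: lon ⌊0.2004/0.0833333⌋ = 2 → c; lat ⌊0.1900/0.0416667⌋ = 4 → e.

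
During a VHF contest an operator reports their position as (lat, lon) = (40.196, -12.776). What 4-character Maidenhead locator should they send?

Offset from 180°W / 90°S: lon 167.22°, lat 130.20°.
Field: 167.22/20 → 8 → I, 130.20/10 → 13 → N; chars IN.
Square: 7.22/2 → 3, 0.20/1 → 0; chars 30.

IN30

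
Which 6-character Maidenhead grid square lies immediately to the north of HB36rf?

Latitude subsquare f = 5; +1 → 6 = g.
The longitude characters are unchanged.

HB36rg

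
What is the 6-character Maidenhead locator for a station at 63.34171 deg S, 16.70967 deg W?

IC16pp

Offset from 180°W / 90°S: lon 163.2903°, lat 26.6583°.
Field: lon ⌊163.2903/20⌋ = 8 → I; lat ⌊26.6583/10⌋ = 2 → C.
Square: lon ⌊3.2903/2⌋ = 1; lat ⌊6.6583/1⌋ = 6.
Subsquare: lon ⌊1.2903/0.0833333⌋ = 15 → p; lat ⌊0.6583/0.0416667⌋ = 15 → p.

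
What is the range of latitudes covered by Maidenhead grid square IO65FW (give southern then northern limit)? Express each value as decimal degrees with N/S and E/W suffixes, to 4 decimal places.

Field I=8, O=14: +8·20° lon, +14·10° lat → SW at lon -20°, lat 50°.
Square 6, 5: +6·2° lon, +5·1° lat → SW at lon -8°, lat 55°.
Subsquare f=5, w=22: +5·0.0833333° lon, +22·0.0416667° lat → SW at lon -7.58333°, lat 55.9167°.
Cell spans 0.0833333° lon × 0.0416667° lat.
south 55.9167° N, north 55.9583° N.

55.9167° N, 55.9583° N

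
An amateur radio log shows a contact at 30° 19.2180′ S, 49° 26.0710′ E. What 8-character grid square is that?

LF49rq23

Shift to the Maidenhead origin (180°W, 90°S): lon 229.43452, lat 59.67970.
Field: lon ⌊229.43452/20⌋ = 11 → L; lat ⌊59.67970/10⌋ = 5 → F.
Square: lon ⌊9.43452/2⌋ = 4; lat ⌊9.67970/1⌋ = 9.
Subsquare: lon ⌊1.43452/0.0833333⌋ = 17 → r; lat ⌊0.67970/0.0416667⌋ = 16 → q.
Extended square: lon ⌊0.01785/0.00833333⌋ = 2; lat ⌊0.01303/0.00416667⌋ = 3.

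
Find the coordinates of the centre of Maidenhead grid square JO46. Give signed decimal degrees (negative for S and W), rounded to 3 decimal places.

56.500, 9.000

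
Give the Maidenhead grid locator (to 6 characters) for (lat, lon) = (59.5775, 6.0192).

JO39an

Shift to the Maidenhead origin (180°W, 90°S): lon 186.0192, lat 149.5775.
Field: 186.0192/20 → 9 → J, 149.5775/10 → 14 → O; chars JO.
Square: 6.0192/2 → 3, 9.5775/1 → 9; chars 39.
Subsquare: 0.0192/0.0833333 → 0 → a, 0.5775/0.0416667 → 13 → n; chars an.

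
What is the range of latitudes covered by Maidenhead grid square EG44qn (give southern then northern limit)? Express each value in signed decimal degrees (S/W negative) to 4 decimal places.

Field E=4, G=6: +4·20° lon, +6·10° lat → SW at lon -100°, lat -30°.
Square 4, 4: +4·2° lon, +4·1° lat → SW at lon -92°, lat -26°.
Subsquare q=16, n=13: +16·0.0833333° lon, +13·0.0416667° lat → SW at lon -90.6667°, lat -25.4583°.
Cell spans 0.0833333° lon × 0.0416667° lat.
south -25.4583, north -25.4167.

-25.4583, -25.4167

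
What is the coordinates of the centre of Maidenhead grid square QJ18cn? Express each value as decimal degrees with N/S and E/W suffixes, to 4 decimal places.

8.5625° N, 142.2083° E

Field Q=16, J=9: +16·20° lon, +9·10° lat → SW at lon 140°, lat 0°.
Square 1, 8: +1·2° lon, +8·1° lat → SW at lon 142°, lat 8°.
Subsquare c=2, n=13: +2·0.0833333° lon, +13·0.0416667° lat → SW at lon 142.167°, lat 8.54167°.
Cell spans 0.0833333° lon × 0.0416667° lat. Centre is SW corner plus half of each.
latitude 8.5625° N, longitude 142.2083° E.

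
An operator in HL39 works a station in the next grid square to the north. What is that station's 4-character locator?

Latitude square 9; +1 → 10, wraps to 0, carry into field.
Latitude field L = 11; +1 → 12 = M.
The longitude characters are unchanged.

HM30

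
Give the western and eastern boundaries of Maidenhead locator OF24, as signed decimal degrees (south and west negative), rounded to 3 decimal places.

Field O=14, F=5: +14·20° lon, +5·10° lat → SW at lon 100°, lat -40°.
Square 2, 4: +2·2° lon, +4·1° lat → SW at lon 104°, lat -36°.
Cell spans 2° lon × 1° lat.
west 104.000, east 106.000.

104.000, 106.000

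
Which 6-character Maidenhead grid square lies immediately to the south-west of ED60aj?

ED50xi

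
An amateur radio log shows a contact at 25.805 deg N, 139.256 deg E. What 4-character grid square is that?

PL95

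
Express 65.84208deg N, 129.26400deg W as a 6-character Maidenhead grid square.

CP55iu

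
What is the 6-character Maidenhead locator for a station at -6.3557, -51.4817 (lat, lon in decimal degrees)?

GI43gp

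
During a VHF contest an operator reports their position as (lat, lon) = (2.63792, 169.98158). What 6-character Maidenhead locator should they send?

Shift to the Maidenhead origin (180°W, 90°S): lon 349.9816, lat 92.6379.
Field (20°×10°, letters A–R): 349.9816/20 → 17 → R, 92.6379/10 → 9 → J; chars RJ.
Square (2°×1°, digits 0–9): 9.9816/2 → 4, 2.6379/1 → 2; chars 42.
Subsquare (5′×2.5′, letters a–x): 1.9816/0.0833333 → 23 → x, 0.6379/0.0416667 → 15 → p; chars xp.

RJ42xp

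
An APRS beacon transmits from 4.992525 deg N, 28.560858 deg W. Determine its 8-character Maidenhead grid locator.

Shift to the Maidenhead origin (180°W, 90°S): lon 151.43914, lat 94.99253.
Field: lon ⌊151.43914/20⌋ = 7 → H; lat ⌊94.99253/10⌋ = 9 → J.
Square: lon ⌊11.43914/2⌋ = 5; lat ⌊4.99253/1⌋ = 4.
Subsquare: lon ⌊1.43914/0.0833333⌋ = 17 → r; lat ⌊0.99253/0.0416667⌋ = 23 → x.
Extended square: lon ⌊0.02248/0.00833333⌋ = 2; lat ⌊0.03419/0.00416667⌋ = 8.

HJ54rx28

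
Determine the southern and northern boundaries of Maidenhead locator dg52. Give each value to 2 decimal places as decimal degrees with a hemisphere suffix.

Field D=3, G=6: +3·20° lon, +6·10° lat → SW at lon -120°, lat -30°.
Square 5, 2: +5·2° lon, +2·1° lat → SW at lon -110°, lat -28°.
Cell spans 2° lon × 1° lat.
south 28.00° S, north 27.00° S.

28.00° S, 27.00° S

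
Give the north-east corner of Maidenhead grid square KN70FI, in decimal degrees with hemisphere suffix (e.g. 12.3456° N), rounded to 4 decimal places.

40.3750° N, 34.5000° E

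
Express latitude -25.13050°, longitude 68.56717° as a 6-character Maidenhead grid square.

MG44gu

Offset from 180°W / 90°S: lon 248.5672°, lat 64.8695°.
Field: 248.5672/20 → 12 → M, 64.8695/10 → 6 → G; chars MG.
Square: 8.5672/2 → 4, 4.8695/1 → 4; chars 44.
Subsquare: 0.5672/0.0833333 → 6 → g, 0.8695/0.0416667 → 20 → u; chars gu.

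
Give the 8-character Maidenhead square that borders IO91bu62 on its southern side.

IO91bu61

Latitude extended square 2; −1 → 1.
The longitude characters are unchanged.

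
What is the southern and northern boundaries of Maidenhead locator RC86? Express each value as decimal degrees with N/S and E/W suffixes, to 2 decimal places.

Field R=17, C=2: +17·20° lon, +2·10° lat → SW at lon 160°, lat -70°.
Square 8, 6: +8·2° lon, +6·1° lat → SW at lon 176°, lat -64°.
Cell spans 2° lon × 1° lat.
south 64.00° S, north 63.00° S.

64.00° S, 63.00° S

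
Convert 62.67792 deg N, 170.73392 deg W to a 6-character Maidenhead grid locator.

Add 180° to longitude and 90° to latitude: 9.2661, 152.6779.
Field: lon ⌊9.2661/20⌋ = 0 → A; lat ⌊152.6779/10⌋ = 15 → P.
Square: lon ⌊9.2661/2⌋ = 4; lat ⌊2.6779/1⌋ = 2.
Subsquare: lon ⌊1.2661/0.0833333⌋ = 15 → p; lat ⌊0.6779/0.0416667⌋ = 16 → q.

AP42pq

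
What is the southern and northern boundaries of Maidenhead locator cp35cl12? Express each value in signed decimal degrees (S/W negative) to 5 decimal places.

65.46667, 65.47083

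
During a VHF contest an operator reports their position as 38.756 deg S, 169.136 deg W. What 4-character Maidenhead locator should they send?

Shift to the Maidenhead origin (180°W, 90°S): lon 10.86, lat 51.24.
Field: 10.86/20 → 0 → A, 51.24/10 → 5 → F; chars AF.
Square: 10.86/2 → 5, 1.24/1 → 1; chars 51.

AF51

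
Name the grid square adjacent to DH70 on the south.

Latitude square 0; −1 → -1, wraps to 9, carry into field.
Latitude field H = 7; −1 → 6 = G.
The longitude characters are unchanged.

DG79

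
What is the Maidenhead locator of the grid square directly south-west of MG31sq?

MG31rp

Longitude subsquare s = 18; −1 → 17 = r.
Latitude subsquare q = 16; −1 → 15 = p.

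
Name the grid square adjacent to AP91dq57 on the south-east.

AP91dq66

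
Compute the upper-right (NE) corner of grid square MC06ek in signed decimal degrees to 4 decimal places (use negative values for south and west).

Field M=12, C=2: +12·20° lon, +2·10° lat → SW at lon 60°, lat -70°.
Square 0, 6: +0·2° lon, +6·1° lat → SW at lon 60°, lat -64°.
Subsquare e=4, k=10: +4·0.0833333° lon, +10·0.0416667° lat → SW at lon 60.3333°, lat -63.5833°.
Cell spans 0.0833333° lon × 0.0416667° lat. NE corner is SW corner plus one full cell.
latitude -63.5417, longitude 60.4167.

-63.5417, 60.4167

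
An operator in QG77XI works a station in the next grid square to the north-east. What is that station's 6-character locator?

Longitude subsquare x = 23; +1 → 24, wraps to 0 = a, carry into square.
Longitude square 7; +1 → 8.
Latitude subsquare i = 8; +1 → 9 = j.

QG87aj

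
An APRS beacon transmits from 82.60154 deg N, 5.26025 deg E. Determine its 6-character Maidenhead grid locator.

JR22po

Offset from 180°W / 90°S: lon 185.2603°, lat 172.6015°.
Field (20°×10°, letters A–R): lon ⌊185.2603/20⌋ = 9 → J; lat ⌊172.6015/10⌋ = 17 → R.
Square (2°×1°, digits 0–9): lon ⌊5.2603/2⌋ = 2; lat ⌊2.6015/1⌋ = 2.
Subsquare (5′×2.5′, letters a–x): lon ⌊1.2603/0.0833333⌋ = 15 → p; lat ⌊0.6015/0.0416667⌋ = 14 → o.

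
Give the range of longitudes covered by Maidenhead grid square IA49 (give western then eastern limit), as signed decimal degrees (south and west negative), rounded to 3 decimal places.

Field I=8, A=0: +8·20° lon, +0·10° lat → SW at lon -20°, lat -90°.
Square 4, 9: +4·2° lon, +9·1° lat → SW at lon -12°, lat -81°.
Cell spans 2° lon × 1° lat.
west -12.000, east -10.000.

-12.000, -10.000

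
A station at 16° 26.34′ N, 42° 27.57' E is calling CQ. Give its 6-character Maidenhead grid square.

LK16fk

Shift to the Maidenhead origin (180°W, 90°S): lon 222.4595, lat 106.4390.
Field (20°×10°, letters A–R): lon ⌊222.4595/20⌋ = 11 → L; lat ⌊106.4390/10⌋ = 10 → K.
Square (2°×1°, digits 0–9): lon ⌊2.4595/2⌋ = 1; lat ⌊6.4390/1⌋ = 6.
Subsquare (5′×2.5′, letters a–x): lon ⌊0.4595/0.0833333⌋ = 5 → f; lat ⌊0.4390/0.0416667⌋ = 10 → k.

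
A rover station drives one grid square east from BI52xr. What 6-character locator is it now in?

Longitude subsquare x = 23; +1 → 24, wraps to 0 = a, carry into square.
Longitude square 5; +1 → 6.
The latitude characters are unchanged.

BI62ar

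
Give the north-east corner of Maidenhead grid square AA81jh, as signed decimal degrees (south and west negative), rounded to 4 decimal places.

-88.6667, -163.1667

Field A=0, A=0: +0·20° lon, +0·10° lat → SW at lon -180°, lat -90°.
Square 8, 1: +8·2° lon, +1·1° lat → SW at lon -164°, lat -89°.
Subsquare j=9, h=7: +9·0.0833333° lon, +7·0.0416667° lat → SW at lon -163.25°, lat -88.7083°.
Cell spans 0.0833333° lon × 0.0416667° lat. NE corner is SW corner plus one full cell.
latitude -88.6667, longitude -163.1667.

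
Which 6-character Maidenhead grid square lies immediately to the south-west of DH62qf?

DH62pe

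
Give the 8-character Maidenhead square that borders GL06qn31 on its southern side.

Latitude extended square 1; −1 → 0.
The longitude characters are unchanged.

GL06qn30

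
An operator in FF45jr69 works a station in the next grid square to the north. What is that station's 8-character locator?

FF45js60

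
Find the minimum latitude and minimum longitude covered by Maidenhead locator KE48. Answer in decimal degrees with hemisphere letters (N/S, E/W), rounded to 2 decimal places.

42.00° S, 28.00° E

Field K=10, E=4: +10·20° lon, +4·10° lat → SW at lon 20°, lat -50°.
Square 4, 8: +4·2° lon, +8·1° lat → SW at lon 28°, lat -42°.
latitude 42.00° S, longitude 28.00° E.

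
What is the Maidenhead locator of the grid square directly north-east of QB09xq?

QB19ar

Longitude subsquare x = 23; +1 → 24, wraps to 0 = a, carry into square.
Longitude square 0; +1 → 1.
Latitude subsquare q = 16; +1 → 17 = r.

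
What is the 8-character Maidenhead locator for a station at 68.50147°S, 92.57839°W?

Offset from 180°W / 90°S: lon 87.42161°, lat 21.49853°.
Field: lon ⌊87.42161/20⌋ = 4 → E; lat ⌊21.49853/10⌋ = 2 → C.
Square: lon ⌊7.42161/2⌋ = 3; lat ⌊1.49853/1⌋ = 1.
Subsquare: lon ⌊1.42161/0.0833333⌋ = 17 → r; lat ⌊0.49853/0.0416667⌋ = 11 → l.
Extended square: lon ⌊0.00494/0.00833333⌋ = 0; lat ⌊0.04020/0.00416667⌋ = 9.

EC31rl09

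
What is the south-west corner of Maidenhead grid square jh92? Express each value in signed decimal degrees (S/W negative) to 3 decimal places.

Field J=9, H=7: +9·20° lon, +7·10° lat → SW at lon 0°, lat -20°.
Square 9, 2: +9·2° lon, +2·1° lat → SW at lon 18°, lat -18°.
latitude -18.000, longitude 18.000.

-18.000, 18.000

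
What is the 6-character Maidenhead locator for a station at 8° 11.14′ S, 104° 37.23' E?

OI21ht

Shift to the Maidenhead origin (180°W, 90°S): lon 284.6205, lat 81.8143.
Field: lon ⌊284.6205/20⌋ = 14 → O; lat ⌊81.8143/10⌋ = 8 → I.
Square: lon ⌊4.6205/2⌋ = 2; lat ⌊1.8143/1⌋ = 1.
Subsquare: lon ⌊0.6205/0.0833333⌋ = 7 → h; lat ⌊0.8143/0.0416667⌋ = 19 → t.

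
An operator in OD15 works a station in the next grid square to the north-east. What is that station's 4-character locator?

OD26

Longitude square 1; +1 → 2.
Latitude square 5; +1 → 6.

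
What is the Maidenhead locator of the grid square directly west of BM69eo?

Longitude subsquare e = 4; −1 → 3 = d.
The latitude characters are unchanged.

BM69do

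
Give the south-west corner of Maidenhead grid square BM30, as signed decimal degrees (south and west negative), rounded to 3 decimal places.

Field B=1, M=12: +1·20° lon, +12·10° lat → SW at lon -160°, lat 30°.
Square 3, 0: +3·2° lon, +0·1° lat → SW at lon -154°, lat 30°.
latitude 30.000, longitude -154.000.

30.000, -154.000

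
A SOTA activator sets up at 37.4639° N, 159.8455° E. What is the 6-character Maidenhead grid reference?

Shift to the Maidenhead origin (180°W, 90°S): lon 339.8455, lat 127.4639.
Field: 339.8455/20 → 16 → Q, 127.4639/10 → 12 → M; chars QM.
Square: 19.8455/2 → 9, 7.4639/1 → 7; chars 97.
Subsquare: 1.8455/0.0833333 → 22 → w, 0.4639/0.0416667 → 11 → l; chars wl.

QM97wl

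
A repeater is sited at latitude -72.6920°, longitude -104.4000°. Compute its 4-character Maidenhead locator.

DB77

Offset from 180°W / 90°S: lon 75.60°, lat 17.31°.
Field: 75.60/20 → 3 → D, 17.31/10 → 1 → B; chars DB.
Square: 15.60/2 → 7, 7.31/1 → 7; chars 77.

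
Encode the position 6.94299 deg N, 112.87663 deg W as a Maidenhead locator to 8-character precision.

Offset from 180°W / 90°S: lon 67.12337°, lat 96.94299°.
Field: lon ⌊67.12337/20⌋ = 3 → D; lat ⌊96.94299/10⌋ = 9 → J.
Square: lon ⌊7.12337/2⌋ = 3; lat ⌊6.94299/1⌋ = 6.
Subsquare: lon ⌊1.12337/0.0833333⌋ = 13 → n; lat ⌊0.94299/0.0416667⌋ = 22 → w.
Extended square: lon ⌊0.04004/0.00833333⌋ = 4; lat ⌊0.02632/0.00416667⌋ = 6.

DJ36nw46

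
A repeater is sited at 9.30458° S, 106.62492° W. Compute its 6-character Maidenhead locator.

DI60qq

Shift to the Maidenhead origin (180°W, 90°S): lon 73.3751, lat 80.6954.
Field: 73.3751/20 → 3 → D, 80.6954/10 → 8 → I; chars DI.
Square: 13.3751/2 → 6, 0.6954/1 → 0; chars 60.
Subsquare: 1.3751/0.0833333 → 16 → q, 0.6954/0.0416667 → 16 → q; chars qq.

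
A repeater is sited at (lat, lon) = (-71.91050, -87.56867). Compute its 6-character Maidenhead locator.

EB68fc

Offset from 180°W / 90°S: lon 92.4313°, lat 18.0895°.
Field: lon ⌊92.4313/20⌋ = 4 → E; lat ⌊18.0895/10⌋ = 1 → B.
Square: lon ⌊12.4313/2⌋ = 6; lat ⌊8.0895/1⌋ = 8.
Subsquare: lon ⌊0.4313/0.0833333⌋ = 5 → f; lat ⌊0.0895/0.0416667⌋ = 2 → c.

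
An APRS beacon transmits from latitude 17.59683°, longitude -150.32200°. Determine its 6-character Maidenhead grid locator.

BK47uo

Add 180° to longitude and 90° to latitude: 29.6780, 107.5968.
Field (20°×10°, letters A–R): 29.6780/20 → 1 → B, 107.5968/10 → 10 → K; chars BK.
Square (2°×1°, digits 0–9): 9.6780/2 → 4, 7.5968/1 → 7; chars 47.
Subsquare (5′×2.5′, letters a–x): 1.6780/0.0833333 → 20 → u, 0.5968/0.0416667 → 14 → o; chars uo.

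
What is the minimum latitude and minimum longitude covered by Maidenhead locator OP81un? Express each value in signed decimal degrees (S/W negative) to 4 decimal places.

Field O=14, P=15: +14·20° lon, +15·10° lat → SW at lon 100°, lat 60°.
Square 8, 1: +8·2° lon, +1·1° lat → SW at lon 116°, lat 61°.
Subsquare u=20, n=13: +20·0.0833333° lon, +13·0.0416667° lat → SW at lon 117.667°, lat 61.5417°.
latitude 61.5417, longitude 117.6667.

61.5417, 117.6667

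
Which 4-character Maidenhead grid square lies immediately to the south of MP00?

Latitude square 0; −1 → -1, wraps to 9, carry into field.
Latitude field P = 15; −1 → 14 = O.
The longitude characters are unchanged.

MO09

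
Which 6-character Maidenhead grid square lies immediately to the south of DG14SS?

DG14sr

Latitude subsquare s = 18; −1 → 17 = r.
The longitude characters are unchanged.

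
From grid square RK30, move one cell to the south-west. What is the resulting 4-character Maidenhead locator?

Longitude square 3; −1 → 2.
Latitude square 0; −1 → -1, wraps to 9, carry into field.
Latitude field K = 10; −1 → 9 = J.

RJ29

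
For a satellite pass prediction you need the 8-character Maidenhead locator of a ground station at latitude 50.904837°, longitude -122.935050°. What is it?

Add 180° to longitude and 90° to latitude: 57.06495, 140.90484.
Field: lon ⌊57.06495/20⌋ = 2 → C; lat ⌊140.90484/10⌋ = 14 → O.
Square: lon ⌊17.06495/2⌋ = 8; lat ⌊0.90484/1⌋ = 0.
Subsquare: lon ⌊1.06495/0.0833333⌋ = 12 → m; lat ⌊0.90484/0.0416667⌋ = 21 → v.
Extended square: lon ⌊0.06495/0.00833333⌋ = 7; lat ⌊0.02984/0.00416667⌋ = 7.

CO80mv77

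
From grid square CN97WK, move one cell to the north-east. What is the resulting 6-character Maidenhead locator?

CN97xl

Longitude subsquare w = 22; +1 → 23 = x.
Latitude subsquare k = 10; +1 → 11 = l.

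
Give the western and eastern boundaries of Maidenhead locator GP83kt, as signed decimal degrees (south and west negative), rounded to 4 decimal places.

Field G=6, P=15: +6·20° lon, +15·10° lat → SW at lon -60°, lat 60°.
Square 8, 3: +8·2° lon, +3·1° lat → SW at lon -44°, lat 63°.
Subsquare k=10, t=19: +10·0.0833333° lon, +19·0.0416667° lat → SW at lon -43.1667°, lat 63.7917°.
Cell spans 0.0833333° lon × 0.0416667° lat.
west -43.1667, east -43.0833.

-43.1667, -43.0833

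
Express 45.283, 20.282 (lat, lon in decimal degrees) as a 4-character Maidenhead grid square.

Add 180° to longitude and 90° to latitude: 200.28, 135.28.
Field: lon ⌊200.28/20⌋ = 10 → K; lat ⌊135.28/10⌋ = 13 → N.
Square: lon ⌊0.28/2⌋ = 0; lat ⌊5.28/1⌋ = 5.

KN05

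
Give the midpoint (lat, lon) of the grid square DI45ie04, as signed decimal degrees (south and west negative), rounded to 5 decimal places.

Field D=3, I=8: +3·20° lon, +8·10° lat → SW at lon -120°, lat -10°.
Square 4, 5: +4·2° lon, +5·1° lat → SW at lon -112°, lat -5°.
Subsquare i=8, e=4: +8·0.0833333° lon, +4·0.0416667° lat → SW at lon -111.333°, lat -4.83333°.
Extended square 0, 4: +0·0.00833333° lon, +4·0.00416667° lat → SW at lon -111.333°, lat -4.81667°.
Cell spans 0.00833333° lon × 0.00416667° lat. Centre is SW corner plus half of each.
latitude -4.81458, longitude -111.32917.

-4.81458, -111.32917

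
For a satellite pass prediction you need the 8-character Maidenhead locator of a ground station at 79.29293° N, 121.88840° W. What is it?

Offset from 180°W / 90°S: lon 58.11160°, lat 169.29293°.
Field: 58.11160/20 → 2 → C, 169.29293/10 → 16 → Q; chars CQ.
Square: 18.11160/2 → 9, 9.29293/1 → 9; chars 99.
Subsquare: 0.11160/0.0833333 → 1 → b, 0.29293/0.0416667 → 7 → h; chars bh.
Extended square: 0.02827/0.00833333 → 3, 0.00126/0.00416667 → 0; chars 30.

CQ99bh30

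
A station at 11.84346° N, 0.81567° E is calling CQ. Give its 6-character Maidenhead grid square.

JK01ju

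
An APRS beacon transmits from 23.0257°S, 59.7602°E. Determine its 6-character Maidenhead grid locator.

Offset from 180°W / 90°S: lon 239.7602°, lat 66.9743°.
Field: lon ⌊239.7602/20⌋ = 11 → L; lat ⌊66.9743/10⌋ = 6 → G.
Square: lon ⌊19.7602/2⌋ = 9; lat ⌊6.9743/1⌋ = 6.
Subsquare: lon ⌊1.7602/0.0833333⌋ = 21 → v; lat ⌊0.9743/0.0416667⌋ = 23 → x.

LG96vx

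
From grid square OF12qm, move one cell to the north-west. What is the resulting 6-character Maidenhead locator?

OF12pn

Longitude subsquare q = 16; −1 → 15 = p.
Latitude subsquare m = 12; +1 → 13 = n.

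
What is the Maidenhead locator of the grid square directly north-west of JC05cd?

JC05be

Longitude subsquare c = 2; −1 → 1 = b.
Latitude subsquare d = 3; +1 → 4 = e.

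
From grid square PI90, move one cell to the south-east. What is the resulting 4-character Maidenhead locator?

Longitude square 9; +1 → 10, wraps to 0, carry into field.
Longitude field P = 15; +1 → 16 = Q.
Latitude square 0; −1 → -1, wraps to 9, carry into field.
Latitude field I = 8; −1 → 7 = H.

QH09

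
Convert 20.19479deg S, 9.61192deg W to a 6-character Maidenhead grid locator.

IG59et

Shift to the Maidenhead origin (180°W, 90°S): lon 170.3881, lat 69.8052.
Field (20°×10°, letters A–R): lon ⌊170.3881/20⌋ = 8 → I; lat ⌊69.8052/10⌋ = 6 → G.
Square (2°×1°, digits 0–9): lon ⌊10.3881/2⌋ = 5; lat ⌊9.8052/1⌋ = 9.
Subsquare (5′×2.5′, letters a–x): lon ⌊0.3881/0.0833333⌋ = 4 → e; lat ⌊0.8052/0.0416667⌋ = 19 → t.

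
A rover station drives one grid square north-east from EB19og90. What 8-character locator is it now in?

EB19pg01

Longitude extended square 9; +1 → 10, wraps to 0, carry into subsquare.
Longitude subsquare o = 14; +1 → 15 = p.
Latitude extended square 0; +1 → 1.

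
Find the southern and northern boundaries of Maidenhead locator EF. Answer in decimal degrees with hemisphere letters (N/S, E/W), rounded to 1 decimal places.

Field E=4, F=5: +4·20° lon, +5·10° lat → SW at lon -100°, lat -40°.
Cell spans 20° lon × 10° lat.
south 40.0° S, north 30.0° S.

40.0° S, 30.0° S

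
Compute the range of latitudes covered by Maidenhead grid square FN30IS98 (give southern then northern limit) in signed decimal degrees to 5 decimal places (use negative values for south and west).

Field F=5, N=13: +5·20° lon, +13·10° lat → SW at lon -80°, lat 40°.
Square 3, 0: +3·2° lon, +0·1° lat → SW at lon -74°, lat 40°.
Subsquare i=8, s=18: +8·0.0833333° lon, +18·0.0416667° lat → SW at lon -73.3333°, lat 40.75°.
Extended square 9, 8: +9·0.00833333° lon, +8·0.00416667° lat → SW at lon -73.2583°, lat 40.7833°.
Cell spans 0.00833333° lon × 0.00416667° lat.
south 40.78333, north 40.78750.

40.78333, 40.78750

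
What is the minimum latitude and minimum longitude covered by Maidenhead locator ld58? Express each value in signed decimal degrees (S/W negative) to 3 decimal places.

Field L=11, D=3: +11·20° lon, +3·10° lat → SW at lon 40°, lat -60°.
Square 5, 8: +5·2° lon, +8·1° lat → SW at lon 50°, lat -52°.
latitude -52.000, longitude 50.000.

-52.000, 50.000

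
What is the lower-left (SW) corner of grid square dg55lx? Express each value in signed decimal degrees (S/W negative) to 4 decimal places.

Field D=3, G=6: +3·20° lon, +6·10° lat → SW at lon -120°, lat -30°.
Square 5, 5: +5·2° lon, +5·1° lat → SW at lon -110°, lat -25°.
Subsquare l=11, x=23: +11·0.0833333° lon, +23·0.0416667° lat → SW at lon -109.083°, lat -24.0417°.
latitude -24.0417, longitude -109.0833.

-24.0417, -109.0833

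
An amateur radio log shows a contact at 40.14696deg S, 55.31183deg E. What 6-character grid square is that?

Shift to the Maidenhead origin (180°W, 90°S): lon 235.3118, lat 49.8530.
Field (20°×10°, letters A–R): 235.3118/20 → 11 → L, 49.8530/10 → 4 → E; chars LE.
Square (2°×1°, digits 0–9): 15.3118/2 → 7, 9.8530/1 → 9; chars 79.
Subsquare (5′×2.5′, letters a–x): 1.3118/0.0833333 → 15 → p, 0.8530/0.0416667 → 20 → u; chars pu.

LE79pu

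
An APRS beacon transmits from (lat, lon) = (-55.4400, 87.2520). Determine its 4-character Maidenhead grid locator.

Offset from 180°W / 90°S: lon 267.25°, lat 34.56°.
Field: lon ⌊267.25/20⌋ = 13 → N; lat ⌊34.56/10⌋ = 3 → D.
Square: lon ⌊7.25/2⌋ = 3; lat ⌊4.56/1⌋ = 4.

ND34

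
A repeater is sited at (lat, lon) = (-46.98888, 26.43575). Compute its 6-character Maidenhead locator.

Shift to the Maidenhead origin (180°W, 90°S): lon 206.4357, lat 43.0111.
Field (20°×10°, letters A–R): 206.4357/20 → 10 → K, 43.0111/10 → 4 → E; chars KE.
Square (2°×1°, digits 0–9): 6.4357/2 → 3, 3.0111/1 → 3; chars 33.
Subsquare (5′×2.5′, letters a–x): 0.4357/0.0833333 → 5 → f, 0.0111/0.0416667 → 0 → a; chars fa.

KE33fa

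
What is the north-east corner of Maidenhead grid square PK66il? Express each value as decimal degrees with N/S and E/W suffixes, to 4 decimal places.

16.5000° N, 132.7500° E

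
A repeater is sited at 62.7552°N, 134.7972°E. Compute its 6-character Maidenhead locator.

PP72js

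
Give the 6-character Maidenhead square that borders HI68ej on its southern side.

HI68ei

Latitude subsquare j = 9; −1 → 8 = i.
The longitude characters are unchanged.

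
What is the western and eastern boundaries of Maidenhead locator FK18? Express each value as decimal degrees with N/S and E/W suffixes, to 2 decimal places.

Field F=5, K=10: +5·20° lon, +10·10° lat → SW at lon -80°, lat 10°.
Square 1, 8: +1·2° lon, +8·1° lat → SW at lon -78°, lat 18°.
Cell spans 2° lon × 1° lat.
west 78.00° W, east 76.00° W.

78.00° W, 76.00° W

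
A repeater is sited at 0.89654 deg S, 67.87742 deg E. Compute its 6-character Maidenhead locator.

MI39wc

Add 180° to longitude and 90° to latitude: 247.8774, 89.1035.
Field (20°×10°, letters A–R): 247.8774/20 → 12 → M, 89.1035/10 → 8 → I; chars MI.
Square (2°×1°, digits 0–9): 7.8774/2 → 3, 9.1035/1 → 9; chars 39.
Subsquare (5′×2.5′, letters a–x): 1.8774/0.0833333 → 22 → w, 0.1035/0.0416667 → 2 → c; chars wc.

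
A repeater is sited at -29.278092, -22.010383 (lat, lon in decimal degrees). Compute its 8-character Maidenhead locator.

HG80xr83

Offset from 180°W / 90°S: lon 157.98962°, lat 60.72191°.
Field (20°×10°, letters A–R): lon ⌊157.98962/20⌋ = 7 → H; lat ⌊60.72191/10⌋ = 6 → G.
Square (2°×1°, digits 0–9): lon ⌊17.98962/2⌋ = 8; lat ⌊0.72191/1⌋ = 0.
Subsquare (5′×2.5′, letters a–x): lon ⌊1.98962/0.0833333⌋ = 23 → x; lat ⌊0.72191/0.0416667⌋ = 17 → r.
Extended square (30″×15″, digits 0–9): lon ⌊0.07295/0.00833333⌋ = 8; lat ⌊0.01357/0.00416667⌋ = 3.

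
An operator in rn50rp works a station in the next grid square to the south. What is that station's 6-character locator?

Latitude subsquare p = 15; −1 → 14 = o.
The longitude characters are unchanged.

RN50ro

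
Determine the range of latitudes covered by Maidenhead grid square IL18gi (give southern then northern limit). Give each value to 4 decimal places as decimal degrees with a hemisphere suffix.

28.3333° N, 28.3750° N

Field I=8, L=11: +8·20° lon, +11·10° lat → SW at lon -20°, lat 20°.
Square 1, 8: +1·2° lon, +8·1° lat → SW at lon -18°, lat 28°.
Subsquare g=6, i=8: +6·0.0833333° lon, +8·0.0416667° lat → SW at lon -17.5°, lat 28.3333°.
Cell spans 0.0833333° lon × 0.0416667° lat.
south 28.3333° N, north 28.3750° N.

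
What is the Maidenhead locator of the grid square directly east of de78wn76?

DE78wn86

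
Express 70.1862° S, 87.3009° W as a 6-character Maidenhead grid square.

EB69it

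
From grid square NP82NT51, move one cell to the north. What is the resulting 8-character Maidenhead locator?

NP82nt52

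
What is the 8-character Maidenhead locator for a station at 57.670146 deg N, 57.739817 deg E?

LO87uq80

Add 180° to longitude and 90° to latitude: 237.73982, 147.67015.
Field: 237.73982/20 → 11 → L, 147.67015/10 → 14 → O; chars LO.
Square: 17.73982/2 → 8, 7.67015/1 → 7; chars 87.
Subsquare: 1.73982/0.0833333 → 20 → u, 0.67015/0.0416667 → 16 → q; chars uq.
Extended square: 0.07315/0.00833333 → 8, 0.00348/0.00416667 → 0; chars 80.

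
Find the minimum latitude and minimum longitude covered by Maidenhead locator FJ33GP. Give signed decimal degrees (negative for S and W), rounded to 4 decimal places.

Field F=5, J=9: +5·20° lon, +9·10° lat → SW at lon -80°, lat 0°.
Square 3, 3: +3·2° lon, +3·1° lat → SW at lon -74°, lat 3°.
Subsquare g=6, p=15: +6·0.0833333° lon, +15·0.0416667° lat → SW at lon -73.5°, lat 3.625°.
latitude 3.6250, longitude -73.5000.

3.6250, -73.5000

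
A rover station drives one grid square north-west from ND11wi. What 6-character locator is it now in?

ND11vj

Longitude subsquare w = 22; −1 → 21 = v.
Latitude subsquare i = 8; +1 → 9 = j.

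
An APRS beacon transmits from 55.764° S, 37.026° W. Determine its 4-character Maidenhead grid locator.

HD14

Shift to the Maidenhead origin (180°W, 90°S): lon 142.97, lat 34.24.
Field (20°×10°, letters A–R): 142.97/20 → 7 → H, 34.24/10 → 3 → D; chars HD.
Square (2°×1°, digits 0–9): 2.97/2 → 1, 4.24/1 → 4; chars 14.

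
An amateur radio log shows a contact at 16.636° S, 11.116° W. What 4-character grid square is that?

Shift to the Maidenhead origin (180°W, 90°S): lon 168.88, lat 73.36.
Field: 168.88/20 → 8 → I, 73.36/10 → 7 → H; chars IH.
Square: 8.88/2 → 4, 3.36/1 → 3; chars 43.

IH43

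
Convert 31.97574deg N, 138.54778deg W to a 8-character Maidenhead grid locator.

Offset from 180°W / 90°S: lon 41.45222°, lat 121.97574°.
Field: lon ⌊41.45222/20⌋ = 2 → C; lat ⌊121.97574/10⌋ = 12 → M.
Square: lon ⌊1.45222/2⌋ = 0; lat ⌊1.97574/1⌋ = 1.
Subsquare: lon ⌊1.45222/0.0833333⌋ = 17 → r; lat ⌊0.97574/0.0416667⌋ = 23 → x.
Extended square: lon ⌊0.03555/0.00833333⌋ = 4; lat ⌊0.01741/0.00416667⌋ = 4.

CM01rx44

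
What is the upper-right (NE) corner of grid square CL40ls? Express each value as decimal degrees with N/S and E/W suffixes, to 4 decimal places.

Field C=2, L=11: +2·20° lon, +11·10° lat → SW at lon -140°, lat 20°.
Square 4, 0: +4·2° lon, +0·1° lat → SW at lon -132°, lat 20°.
Subsquare l=11, s=18: +11·0.0833333° lon, +18·0.0416667° lat → SW at lon -131.083°, lat 20.75°.
Cell spans 0.0833333° lon × 0.0416667° lat. NE corner is SW corner plus one full cell.
latitude 20.7917° N, longitude 131.0000° W.

20.7917° N, 131.0000° W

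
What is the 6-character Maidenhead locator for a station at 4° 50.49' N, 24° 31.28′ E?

KJ24gu

Shift to the Maidenhead origin (180°W, 90°S): lon 204.5213, lat 94.8415.
Field: 204.5213/20 → 10 → K, 94.8415/10 → 9 → J; chars KJ.
Square: 4.5213/2 → 2, 4.8415/1 → 4; chars 24.
Subsquare: 0.5213/0.0833333 → 6 → g, 0.8415/0.0416667 → 20 → u; chars gu.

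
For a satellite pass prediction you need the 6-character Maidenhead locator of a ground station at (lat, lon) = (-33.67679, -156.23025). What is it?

BF16vh

Shift to the Maidenhead origin (180°W, 90°S): lon 23.7697, lat 56.3232.
Field: lon ⌊23.7697/20⌋ = 1 → B; lat ⌊56.3232/10⌋ = 5 → F.
Square: lon ⌊3.7697/2⌋ = 1; lat ⌊6.3232/1⌋ = 6.
Subsquare: lon ⌊1.7697/0.0833333⌋ = 21 → v; lat ⌊0.3232/0.0416667⌋ = 7 → h.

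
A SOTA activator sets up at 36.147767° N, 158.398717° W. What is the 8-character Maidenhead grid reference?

BM06td25

Offset from 180°W / 90°S: lon 21.60128°, lat 126.14777°.
Field: 21.60128/20 → 1 → B, 126.14777/10 → 12 → M; chars BM.
Square: 1.60128/2 → 0, 6.14777/1 → 6; chars 06.
Subsquare: 1.60128/0.0833333 → 19 → t, 0.14777/0.0416667 → 3 → d; chars td.
Extended square: 0.01795/0.00833333 → 2, 0.02277/0.00416667 → 5; chars 25.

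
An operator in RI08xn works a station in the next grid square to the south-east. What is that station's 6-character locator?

RI18am

Longitude subsquare x = 23; +1 → 24, wraps to 0 = a, carry into square.
Longitude square 0; +1 → 1.
Latitude subsquare n = 13; −1 → 12 = m.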